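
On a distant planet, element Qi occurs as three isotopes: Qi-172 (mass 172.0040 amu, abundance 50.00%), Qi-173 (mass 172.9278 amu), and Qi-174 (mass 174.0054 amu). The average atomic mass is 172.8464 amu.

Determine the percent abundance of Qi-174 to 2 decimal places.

35.31%

The remaining 50.00% is split between Qi-173 (fraction x) and Qi-174 (fraction 0.5000 − x).
Substituting: 172.9278x + 174.0054(0.5000 − x) = 86.8444
(172.9278 − 174.0054)x = -0.1583  ⇒  x = 0.14690, y = 0.35310
Qi-173: 14.69%, Qi-174: 35.31%.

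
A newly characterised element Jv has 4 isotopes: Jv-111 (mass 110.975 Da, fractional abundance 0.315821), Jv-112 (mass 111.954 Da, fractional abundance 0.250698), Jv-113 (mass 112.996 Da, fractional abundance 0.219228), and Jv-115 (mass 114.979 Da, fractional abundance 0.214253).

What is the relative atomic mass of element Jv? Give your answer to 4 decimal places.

112.5214 Da

Ar = Σ fᵢ·mᵢ = 0.315821 × 110.975 + 0.250698 × 111.954 + 0.219228 × 112.996 + 0.214253 × 114.979
= 35.04824 + 28.06664 + 24.77189 + 24.63460 = 112.52137 Da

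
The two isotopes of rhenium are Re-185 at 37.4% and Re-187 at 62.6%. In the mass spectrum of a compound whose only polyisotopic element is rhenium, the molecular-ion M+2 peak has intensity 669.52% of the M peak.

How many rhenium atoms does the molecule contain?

4

The M+2/M ratio from n Re atoms is n · q/p = n · 0.626/0.374.
n = 6.6952 × 0.374/0.626 = 4.00 ≈ 4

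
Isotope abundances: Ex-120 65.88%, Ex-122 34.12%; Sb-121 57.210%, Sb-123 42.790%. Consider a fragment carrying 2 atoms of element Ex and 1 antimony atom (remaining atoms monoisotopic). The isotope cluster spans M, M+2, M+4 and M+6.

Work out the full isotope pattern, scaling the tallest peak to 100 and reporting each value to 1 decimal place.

Element Ex pattern (n=2): 0.43401744 : 0.44956512 : 0.11641744
Antimony pattern (n=1): 0.5721 : 0.4279
Convolve the two distributions (both contribute in 2-u steps):
  M: 0.43401744×0.5721 = 0.248301
  M+2: 0.43401744×0.4279 + 0.44956512×0.5721 = 0.442912
  M+4: 0.44956512×0.4279 + 0.11641744×0.5721 = 0.258971
  M+6: 0.11641744×0.4279 = 0.049815
Scale to base peak (0.442912) = 100: 56.1 : 100.0 : 58.5 : 11.2

56.1 : 100.0 : 58.5 : 11.2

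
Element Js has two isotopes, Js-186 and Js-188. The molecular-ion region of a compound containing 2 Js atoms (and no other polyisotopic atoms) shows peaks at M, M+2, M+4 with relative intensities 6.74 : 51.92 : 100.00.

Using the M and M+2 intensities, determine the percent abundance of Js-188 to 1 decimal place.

Write p for the Js-186 fraction. I(M+2)/I(M) = [C(2,1)·p^1·(1−p)] / p^2 = 2·(1−p)/p = 51.92/6.74 = 7.7033
(1−p)/p = 7.7033/2 = 3.8516  ⇒  p = 1/(1 + 3.8516) = 0.2061
Js-186: 20.6%, Js-188: 79.4%.

79.4%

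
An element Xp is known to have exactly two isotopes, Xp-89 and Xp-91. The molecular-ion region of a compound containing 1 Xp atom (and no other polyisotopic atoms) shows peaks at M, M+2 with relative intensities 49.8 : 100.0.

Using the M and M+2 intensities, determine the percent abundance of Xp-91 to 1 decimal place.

Let p = fractional abundance of Xp-89. I(M+2)/I(M) = [C(1,1)·p^0·(1−p)] / p^1 = 1·(1−p)/p = 100.0/49.8 = 2.0080
(1−p)/p = 2.0080/1 = 2.0080  ⇒  p = 1/(1 + 2.0080) = 0.3324
Xp-89: 33.2%, Xp-91: 66.8%.

66.8%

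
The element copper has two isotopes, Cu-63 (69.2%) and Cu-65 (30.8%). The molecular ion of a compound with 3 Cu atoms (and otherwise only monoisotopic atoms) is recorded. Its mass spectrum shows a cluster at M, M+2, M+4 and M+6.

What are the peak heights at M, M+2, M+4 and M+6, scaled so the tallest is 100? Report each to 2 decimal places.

74.89 : 100.00 : 44.51 : 6.60

Each Cu atom is independently Cu-63 (p = 0.692) or Cu-65 (q = 0.308); the cluster is the binomial expansion (p + q)^3.
P(M) = 0.692^3 = 0.331374
P(M+2) = 3 × 0.692^2 × 0.308^1 = 0.442470
P(M+4) = 3 × 0.692^1 × 0.308^2 = 0.196938
P(M+6) = 0.308^3 = 0.029218
The M+2 peak is largest (0.442470); scaling to 100 gives 74.89 : 100.00 : 44.51 : 6.60.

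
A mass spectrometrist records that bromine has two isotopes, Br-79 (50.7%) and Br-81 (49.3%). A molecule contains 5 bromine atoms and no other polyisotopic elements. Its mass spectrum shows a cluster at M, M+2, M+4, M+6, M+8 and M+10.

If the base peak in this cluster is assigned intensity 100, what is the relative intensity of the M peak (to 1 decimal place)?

10.6

Binomial terms of (0.507 + 0.493)^5: M 0.0335, M+2 0.1629, M+4 0.3168, M+6 0.3080, M+8 0.1497, M+10 0.0291 → M+4 is the base peak.
P(M+4) = C(5,2) × 0.507^3 × 0.493^2 = 10 × 0.13032384 × 0.243049 = 0.316751 (base)
P(M) = C(5,0) × 0.507^5 × 0.493^0 = 1 × 0.03349961 × 1.0000 = 0.033500
Relative intensity = 0.033500 / 0.316751 × 100 = 10.6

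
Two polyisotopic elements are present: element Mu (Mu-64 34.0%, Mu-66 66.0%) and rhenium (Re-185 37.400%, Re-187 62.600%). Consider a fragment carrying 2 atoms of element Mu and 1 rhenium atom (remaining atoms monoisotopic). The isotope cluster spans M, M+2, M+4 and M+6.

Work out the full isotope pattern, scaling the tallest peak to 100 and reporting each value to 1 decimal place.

9.7 : 54.1 : 100.0 : 61.4

Element Mu pattern (n=2): 0.1156 : 0.4488 : 0.4356
Rhenium pattern (n=1): 0.3740 : 0.6260
Convolve the two distributions (both contribute in 2-u steps):
  M: 0.1156×0.3740 = 0.043234
  M+2: 0.1156×0.6260 + 0.4488×0.3740 = 0.240217
  M+4: 0.4488×0.6260 + 0.4356×0.3740 = 0.443863
  M+6: 0.4356×0.6260 = 0.272686
Scale to base peak (0.443863) = 100: 9.7 : 54.1 : 100.0 : 61.4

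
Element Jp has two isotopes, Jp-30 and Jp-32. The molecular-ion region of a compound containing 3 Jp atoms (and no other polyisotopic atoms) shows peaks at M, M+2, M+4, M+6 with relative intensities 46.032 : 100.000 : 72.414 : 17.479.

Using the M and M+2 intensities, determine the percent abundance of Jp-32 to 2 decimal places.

Let p = fractional abundance of Jp-30. I(M+2)/I(M) = [C(3,1)·p^2·(1−p)] / p^3 = 3·(1−p)/p = 100.000/46.032 = 2.1724
(1−p)/p = 2.1724/3 = 0.7241  ⇒  p = 1/(1 + 0.7241) = 0.5800
Jp-30: 58.00%, Jp-32: 42.00%.

42.00%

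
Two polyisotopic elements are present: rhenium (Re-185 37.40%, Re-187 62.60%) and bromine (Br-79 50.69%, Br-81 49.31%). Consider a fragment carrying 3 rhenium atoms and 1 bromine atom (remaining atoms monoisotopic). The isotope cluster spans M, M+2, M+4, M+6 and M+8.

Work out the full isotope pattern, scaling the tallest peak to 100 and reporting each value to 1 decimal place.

7.5 : 45.1 : 100.0 : 96.8 : 34.3

Rhenium pattern (n=3): 0.05231362 : 0.26268713 : 0.43968487 : 0.24531438
Bromine pattern (n=1): 0.5069 : 0.4931
Convolve the two distributions (both contribute in 2-u steps):
  M: 0.05231362×0.5069 = 0.026518
  M+2: 0.05231362×0.4931 + 0.26268713×0.5069 = 0.158952
  M+4: 0.26268713×0.4931 + 0.43968487×0.5069 = 0.352407
  M+6: 0.43968487×0.4931 + 0.24531438×0.5069 = 0.341158
  M+8: 0.24531438×0.4931 = 0.120965
Scale to base peak (0.352407) = 100: 7.5 : 45.1 : 100.0 : 96.8 : 34.3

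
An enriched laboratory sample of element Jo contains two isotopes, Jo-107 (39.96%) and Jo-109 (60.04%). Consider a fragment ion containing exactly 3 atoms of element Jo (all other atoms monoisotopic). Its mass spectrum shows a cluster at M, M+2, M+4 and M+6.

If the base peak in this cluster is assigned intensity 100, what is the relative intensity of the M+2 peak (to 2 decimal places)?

Binomial terms of (0.3996 + 0.6004)^3: M 0.0638, M+2 0.2876, M+4 0.4321, M+6 0.2164 → M+4 is the base peak.
P(M+4) = C(3,2) × 0.3996^1 × 0.6004^2 = 3 × 0.3996 × 0.36048016 = 0.432144 (base)
P(M+2) = C(3,1) × 0.3996^2 × 0.6004^1 = 3 × 0.15968016 × 0.6004 = 0.287616
Relative intensity = 0.287616 / 0.432144 × 100 = 66.56

66.56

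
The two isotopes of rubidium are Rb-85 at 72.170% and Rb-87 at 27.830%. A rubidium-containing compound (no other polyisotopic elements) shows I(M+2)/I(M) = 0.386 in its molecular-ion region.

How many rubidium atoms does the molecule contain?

1

With n Rb atoms, P(M+2)/P(M) = C(n,1)·p^(n−1)q / p^n = n·q/p = n · 0.27830/0.72170.
n = 0.386 × 0.72170/0.27830 = 1.00 ≈ 1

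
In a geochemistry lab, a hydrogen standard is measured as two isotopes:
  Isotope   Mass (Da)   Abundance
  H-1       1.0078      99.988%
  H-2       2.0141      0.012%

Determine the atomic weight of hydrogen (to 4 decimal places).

1.0079 Da

Ar = Σ fᵢ·mᵢ = 0.99988 × 1.0078 + 0.00012 × 2.0141
= 1.00768 + 0.00024 = 1.00792 Da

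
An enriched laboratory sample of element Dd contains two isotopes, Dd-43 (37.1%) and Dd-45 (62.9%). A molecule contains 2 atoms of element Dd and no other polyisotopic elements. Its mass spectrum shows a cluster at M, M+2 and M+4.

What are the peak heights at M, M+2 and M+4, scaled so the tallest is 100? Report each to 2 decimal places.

The 2 Dd atoms are independent, so intensities follow the terms of (0.371 + 0.629)^2.
P(M) = 0.371^2 = 0.137641
P(M+2) = 2 × 0.371^1 × 0.629^1 = 0.466718
P(M+4) = 0.629^2 = 0.395641
The M+2 peak is largest (0.466718); scaling to 100 gives 29.49 : 100.00 : 84.77.

29.49 : 100.00 : 84.77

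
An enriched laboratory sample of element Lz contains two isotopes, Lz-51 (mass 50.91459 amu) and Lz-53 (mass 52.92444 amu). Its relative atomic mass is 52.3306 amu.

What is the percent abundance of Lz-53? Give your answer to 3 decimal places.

70.454%

Let x be the fractional abundance of Lz-51; then Lz-53 has abundance 1 − x.
50.91459·x + 52.92444·(1 − x) = 52.3306
(50.91459 − 52.92444)·x = 52.3306 − 52.92444
x = -0.59384 / -2.00985 = 0.29546 → 29.546% Lz-51, 70.454% Lz-53.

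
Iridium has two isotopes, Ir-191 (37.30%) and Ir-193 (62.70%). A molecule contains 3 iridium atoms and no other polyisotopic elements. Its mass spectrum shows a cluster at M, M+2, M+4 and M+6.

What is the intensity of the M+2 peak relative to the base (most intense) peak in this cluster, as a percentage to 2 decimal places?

Binomial terms of (0.3730 + 0.6270)^3: M 0.0519, M+2 0.2617, M+4 0.4399, M+6 0.2465 → M+4 is the base peak.
P(M+4) = C(3,2) × 0.3730^1 × 0.6270^2 = 3 × 0.3730 × 0.393129 = 0.439911 (base)
P(M+2) = C(3,1) × 0.3730^2 × 0.6270^1 = 3 × 0.139129 × 0.6270 = 0.261702
Relative intensity = 0.261702 / 0.439911 × 100 = 59.49

59.49%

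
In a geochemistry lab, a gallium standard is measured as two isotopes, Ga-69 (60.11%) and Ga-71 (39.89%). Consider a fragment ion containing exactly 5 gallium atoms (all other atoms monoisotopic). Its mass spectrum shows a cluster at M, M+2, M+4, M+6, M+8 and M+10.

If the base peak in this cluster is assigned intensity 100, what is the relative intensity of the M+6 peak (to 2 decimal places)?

Term probabilities: M 0.0785, M+2 0.2604, M+4 0.3456, M+6 0.2293, M+8 0.0761, M+10 0.0101. Base peak = M+4.
P(M+4) = C(5,2) × 0.6011^3 × 0.3989^2 = 10 × 0.21719018 × 0.15912121 = 0.345596 (base)
P(M+6) = C(5,3) × 0.6011^2 × 0.3989^3 = 10 × 0.36132121 × 0.06347345 = 0.229343
Relative intensity = 0.229343 / 0.345596 × 100 = 66.36

66.36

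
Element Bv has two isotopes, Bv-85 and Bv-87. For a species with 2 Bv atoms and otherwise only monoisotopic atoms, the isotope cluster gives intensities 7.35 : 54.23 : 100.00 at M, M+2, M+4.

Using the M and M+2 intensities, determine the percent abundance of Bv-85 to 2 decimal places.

21.33%

If p is the fraction of Bv that is Bv-85, then I(M+2)/I(M) = [C(2,1)·p^1·(1−p)] / p^2 = 2·(1−p)/p = 54.23/7.35 = 7.3782
(1−p)/p = 7.3782/2 = 3.6891  ⇒  p = 1/(1 + 3.6891) = 0.2133
Bv-85: 21.33%, Bv-87: 78.67%.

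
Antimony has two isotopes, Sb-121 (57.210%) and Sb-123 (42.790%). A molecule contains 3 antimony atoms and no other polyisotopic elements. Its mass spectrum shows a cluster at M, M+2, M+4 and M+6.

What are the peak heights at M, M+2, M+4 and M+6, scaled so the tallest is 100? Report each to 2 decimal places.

44.57 : 100.00 : 74.79 : 18.65

The 3 Sb atoms are independent, so intensities follow the terms of (0.57210 + 0.42790)^3.
P(M) = 0.57210^3 = 0.187247
P(M+2) = 3 × 0.57210^2 × 0.42790^1 = 0.420153
P(M+4) = 3 × 0.57210^1 × 0.42790^2 = 0.314252
P(M+6) = 0.42790^3 = 0.078348
The M+2 peak is largest (0.420153); scaling to 100 gives 44.57 : 100.00 : 74.79 : 18.65.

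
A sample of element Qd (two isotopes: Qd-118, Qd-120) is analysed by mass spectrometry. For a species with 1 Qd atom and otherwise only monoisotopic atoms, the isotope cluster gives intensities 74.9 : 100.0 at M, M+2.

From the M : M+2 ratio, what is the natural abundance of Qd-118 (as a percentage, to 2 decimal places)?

Let p = fractional abundance of Qd-118. I(M+2)/I(M) = [C(1,1)·p^0·(1−p)] / p^1 = 1·(1−p)/p = 100.0/74.9 = 1.3351
(1−p)/p = 1.3351/1 = 1.3351  ⇒  p = 1/(1 + 1.3351) = 0.4282
Qd-118: 42.82%, Qd-120: 57.18%.

42.82%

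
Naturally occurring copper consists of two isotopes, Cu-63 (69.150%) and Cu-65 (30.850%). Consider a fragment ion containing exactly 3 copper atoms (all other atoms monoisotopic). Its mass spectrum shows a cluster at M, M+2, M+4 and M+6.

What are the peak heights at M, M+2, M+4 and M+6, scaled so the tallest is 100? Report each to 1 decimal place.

74.7 : 100.0 : 44.6 : 6.6

The 3 Cu atoms are independent, so intensities follow the terms of (0.69150 + 0.30850)^3.
P(M) = 0.69150^3 = 0.330656
P(M+2) = 3 × 0.69150^2 × 0.30850^1 = 0.442548
P(M+4) = 3 × 0.69150^1 × 0.30850^2 = 0.197435
P(M+6) = 0.30850^3 = 0.029361
The M+2 peak is largest (0.442548); scaling to 100 gives 74.7 : 100.0 : 44.6 : 6.6.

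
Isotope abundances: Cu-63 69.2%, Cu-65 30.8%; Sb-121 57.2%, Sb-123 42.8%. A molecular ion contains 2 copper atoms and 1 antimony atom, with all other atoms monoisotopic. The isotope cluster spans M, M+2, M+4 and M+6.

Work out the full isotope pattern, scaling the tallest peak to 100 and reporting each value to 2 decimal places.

Copper pattern (n=2): 0.478864 : 0.426272 : 0.094864
Antimony pattern (n=1): 0.5720 : 0.4280
Convolve the two distributions (both contribute in 2-u steps):
  M: 0.478864×0.5720 = 0.273910
  M+2: 0.478864×0.4280 + 0.426272×0.5720 = 0.448781
  M+4: 0.426272×0.4280 + 0.094864×0.5720 = 0.236707
  M+6: 0.094864×0.4280 = 0.040602
Scale to base peak (0.448781) = 100: 61.03 : 100.00 : 52.74 : 9.05

61.03 : 100.00 : 52.74 : 9.05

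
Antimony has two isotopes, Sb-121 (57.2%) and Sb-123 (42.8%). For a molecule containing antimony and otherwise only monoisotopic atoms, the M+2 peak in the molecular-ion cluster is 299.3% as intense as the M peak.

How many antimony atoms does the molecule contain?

With n Sb atoms, P(M+2)/P(M) = C(n,1)·p^(n−1)q / p^n = n·q/p = n · 0.428/0.572.
n = 2.993 × 0.572/0.428 = 4.00 ≈ 4

4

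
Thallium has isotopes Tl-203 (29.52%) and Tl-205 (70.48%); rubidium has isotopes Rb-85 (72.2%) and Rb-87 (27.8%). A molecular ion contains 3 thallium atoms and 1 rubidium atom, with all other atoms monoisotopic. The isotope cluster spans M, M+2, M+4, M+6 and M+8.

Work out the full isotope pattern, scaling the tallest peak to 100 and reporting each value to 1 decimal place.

5.0 : 37.4 : 98.3 : 100.0 : 25.9

Thallium pattern (n=3): 0.02572463 : 0.18425524 : 0.43991564 : 0.35010449
Rubidium pattern (n=1): 0.7220 : 0.2780
Convolve the two distributions (both contribute in 2-u steps):
  M: 0.02572463×0.7220 = 0.018573
  M+2: 0.02572463×0.2780 + 0.18425524×0.7220 = 0.140184
  M+4: 0.18425524×0.2780 + 0.43991564×0.7220 = 0.368842
  M+6: 0.43991564×0.2780 + 0.35010449×0.7220 = 0.375072
  M+8: 0.35010449×0.2780 = 0.097329
Scale to base peak (0.375072) = 100: 5.0 : 37.4 : 98.3 : 100.0 : 25.9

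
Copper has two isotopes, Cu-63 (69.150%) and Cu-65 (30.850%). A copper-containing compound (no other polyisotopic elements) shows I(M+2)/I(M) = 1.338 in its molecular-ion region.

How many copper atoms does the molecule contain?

With n Cu atoms, P(M+2)/P(M) = C(n,1)·p^(n−1)q / p^n = n·q/p = n · 0.30850/0.69150.
n = 1.338 × 0.69150/0.30850 = 3.00 ≈ 3

3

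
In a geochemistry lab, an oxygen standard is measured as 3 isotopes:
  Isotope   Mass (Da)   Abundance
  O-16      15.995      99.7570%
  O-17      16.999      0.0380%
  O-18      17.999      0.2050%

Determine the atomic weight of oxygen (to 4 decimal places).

Weight each isotope mass by its fractional abundance: 0.997570 × 15.995 + 0.000380 × 16.999 + 0.002050 × 17.999
= 15.95613 + 0.00646 + 0.03690 = 15.99949 Da

15.9995 Da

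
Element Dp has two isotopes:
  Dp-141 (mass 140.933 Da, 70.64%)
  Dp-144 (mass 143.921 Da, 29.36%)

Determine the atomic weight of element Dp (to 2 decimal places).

141.81 Da

Weight each isotope mass by its fractional abundance: 0.7064 × 140.933 + 0.2936 × 143.921
= 99.5551 + 42.2552 = 141.8103 Da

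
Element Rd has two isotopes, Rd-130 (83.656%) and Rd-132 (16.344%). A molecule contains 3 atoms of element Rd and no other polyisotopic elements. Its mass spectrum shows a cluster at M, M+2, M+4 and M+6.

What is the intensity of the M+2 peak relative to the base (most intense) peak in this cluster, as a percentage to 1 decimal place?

58.6%

Term probabilities: M 0.5855, M+2 0.3431, M+4 0.0670, M+6 0.0044. Base peak = M.
P(M) = C(3,0) × 0.83656^3 × 0.16344^0 = 1 × 0.58545199 × 1.0000 = 0.585452 (base)
P(M+2) = C(3,1) × 0.83656^2 × 0.16344^1 = 3 × 0.69983263 × 0.16344 = 0.343142
Relative intensity = 0.343142 / 0.585452 × 100 = 58.6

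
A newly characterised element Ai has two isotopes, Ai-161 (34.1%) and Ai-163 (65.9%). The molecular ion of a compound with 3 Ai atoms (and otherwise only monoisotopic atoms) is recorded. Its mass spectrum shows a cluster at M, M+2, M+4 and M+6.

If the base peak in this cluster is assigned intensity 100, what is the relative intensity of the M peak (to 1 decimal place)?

Binomial terms of (0.341 + 0.659)^3: M 0.0397, M+2 0.2299, M+4 0.4443, M+6 0.2862 → M+4 is the base peak.
P(M+4) = C(3,2) × 0.341^1 × 0.659^2 = 3 × 0.3410 × 0.434281 = 0.444269 (base)
P(M) = C(3,0) × 0.341^3 × 0.659^0 = 1 × 0.03965182 × 1.0000 = 0.039652
Relative intensity = 0.039652 / 0.444269 × 100 = 8.9

8.9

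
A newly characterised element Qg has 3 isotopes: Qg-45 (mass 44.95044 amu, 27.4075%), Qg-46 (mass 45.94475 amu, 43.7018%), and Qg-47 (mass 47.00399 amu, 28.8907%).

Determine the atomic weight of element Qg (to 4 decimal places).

Average mass = Σ (abundance × isotope mass) = 0.274075 × 44.95044 + 0.437018 × 45.94475 + 0.288907 × 47.00399
= 12.319792 + 20.078683 + 13.579782 = 45.978257 amu

45.9783 amu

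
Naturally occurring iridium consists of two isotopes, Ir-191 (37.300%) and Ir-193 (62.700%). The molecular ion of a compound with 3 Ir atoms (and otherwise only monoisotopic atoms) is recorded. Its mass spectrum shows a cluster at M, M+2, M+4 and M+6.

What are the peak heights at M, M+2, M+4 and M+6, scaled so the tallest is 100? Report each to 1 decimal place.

11.8 : 59.5 : 100.0 : 56.0

Expanding (0.37300 + 0.62700)^3:
P(M) = 0.37300^3 = 0.051895
P(M+2) = 3 × 0.37300^2 × 0.62700^1 = 0.261702
P(M+4) = 3 × 0.37300^1 × 0.62700^2 = 0.439911
P(M+6) = 0.62700^3 = 0.246492
The M+4 peak is largest (0.439911); scaling to 100 gives 11.8 : 59.5 : 100.0 : 56.0.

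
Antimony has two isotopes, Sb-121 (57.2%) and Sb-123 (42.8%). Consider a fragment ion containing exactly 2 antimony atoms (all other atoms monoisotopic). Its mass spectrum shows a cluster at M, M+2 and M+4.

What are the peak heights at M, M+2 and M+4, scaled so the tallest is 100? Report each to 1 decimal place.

The 2 Sb atoms are independent, so intensities follow the terms of (0.572 + 0.428)^2.
P(M) = 0.572^2 = 0.327184
P(M+2) = 2 × 0.572^1 × 0.428^1 = 0.489632
P(M+4) = 0.428^2 = 0.183184
The M+2 peak is largest (0.489632); scaling to 100 gives 66.8 : 100.0 : 37.4.

66.8 : 100.0 : 37.4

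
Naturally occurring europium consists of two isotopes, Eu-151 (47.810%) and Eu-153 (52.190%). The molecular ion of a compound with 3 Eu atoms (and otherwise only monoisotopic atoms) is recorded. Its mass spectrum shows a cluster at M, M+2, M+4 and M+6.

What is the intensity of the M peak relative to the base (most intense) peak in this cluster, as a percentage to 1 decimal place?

28.0%

Term probabilities: M 0.1093, M+2 0.3579, M+4 0.3907, M+6 0.1422. Base peak = M+4.
P(M+4) = C(3,2) × 0.47810^1 × 0.52190^2 = 3 × 0.4781 × 0.27237961 = 0.390674 (base)
P(M) = C(3,0) × 0.47810^3 × 0.52190^0 = 1 × 0.10928391 × 1.0000 = 0.109284
Relative intensity = 0.109284 / 0.390674 × 100 = 28.0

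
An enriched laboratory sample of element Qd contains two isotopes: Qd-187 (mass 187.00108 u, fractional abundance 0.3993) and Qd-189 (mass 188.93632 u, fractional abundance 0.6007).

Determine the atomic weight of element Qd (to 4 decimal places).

Weight each isotope mass by its fractional abundance: 0.3993 × 187.00108 + 0.6007 × 188.93632
= 74.669531 + 113.494047 = 188.163578 u

188.1636 u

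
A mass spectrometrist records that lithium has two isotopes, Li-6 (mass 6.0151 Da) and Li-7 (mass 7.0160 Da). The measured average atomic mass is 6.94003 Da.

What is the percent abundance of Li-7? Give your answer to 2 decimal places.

92.41%

With x = fraction of Li-6 (so Li-7 is 1 − x):
6.0151·x + 7.0160·(1 − x) = 6.94003
(6.0151 − 7.0160)·x = 6.94003 − 7.0160
x = -0.07597 / -1.0009 = 0.07590 → 7.59% Li-6, 92.41% Li-7.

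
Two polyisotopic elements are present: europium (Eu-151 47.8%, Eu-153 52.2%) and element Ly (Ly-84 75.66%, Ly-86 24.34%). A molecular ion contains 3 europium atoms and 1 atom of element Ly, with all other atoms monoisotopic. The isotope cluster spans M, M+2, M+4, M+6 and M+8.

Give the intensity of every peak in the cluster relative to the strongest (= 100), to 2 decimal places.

21.59 : 77.68 : 100.00 : 52.97 : 9.05

Europium pattern (n=3): 0.10921535 : 0.35780594 : 0.39074206 : 0.14223665
Element Ly pattern (n=1): 0.7566 : 0.2434
Convolve the two distributions (both contribute in 2-u steps):
  M: 0.10921535×0.7566 = 0.082632
  M+2: 0.10921535×0.2434 + 0.35780594×0.7566 = 0.297299
  M+4: 0.35780594×0.2434 + 0.39074206×0.7566 = 0.382725
  M+6: 0.39074206×0.2434 + 0.14223665×0.7566 = 0.202723
  M+8: 0.14223665×0.2434 = 0.034620
Scale to base peak (0.382725) = 100: 21.59 : 77.68 : 100.00 : 52.97 : 9.05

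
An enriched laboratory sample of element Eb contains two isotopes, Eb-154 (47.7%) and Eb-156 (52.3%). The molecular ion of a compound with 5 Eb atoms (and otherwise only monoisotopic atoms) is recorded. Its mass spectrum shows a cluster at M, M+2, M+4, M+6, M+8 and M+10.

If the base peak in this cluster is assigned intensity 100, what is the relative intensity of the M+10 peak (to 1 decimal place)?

Binomial terms of (0.477 + 0.523)^5: M 0.0247, M+2 0.1354, M+4 0.2969, M+6 0.3255, M+8 0.1784, M+10 0.0391 → M+6 is the base peak.
P(M+6) = C(5,3) × 0.477^2 × 0.523^3 = 10 × 0.227529 × 0.14305567 = 0.325493 (base)
P(M+10) = C(5,5) × 0.477^0 × 0.523^5 = 1 × 1.0000 × 0.03912987 = 0.039130
Relative intensity = 0.039130 / 0.325493 × 100 = 12.0

12.0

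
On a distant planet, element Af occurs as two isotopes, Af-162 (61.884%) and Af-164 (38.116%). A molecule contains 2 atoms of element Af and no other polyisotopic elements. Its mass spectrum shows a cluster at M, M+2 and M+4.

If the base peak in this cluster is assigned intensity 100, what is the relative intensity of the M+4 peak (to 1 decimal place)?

Term probabilities: M 0.3830, M+2 0.4718, M+4 0.1453. Base peak = M+2.
P(M+2) = C(2,1) × 0.61884^1 × 0.38116^1 = 2 × 0.61884 × 0.38116 = 0.471754 (base)
P(M+4) = C(2,2) × 0.61884^0 × 0.38116^2 = 1 × 1.0000 × 0.14528295 = 0.145283
Relative intensity = 0.145283 / 0.471754 × 100 = 30.8

30.8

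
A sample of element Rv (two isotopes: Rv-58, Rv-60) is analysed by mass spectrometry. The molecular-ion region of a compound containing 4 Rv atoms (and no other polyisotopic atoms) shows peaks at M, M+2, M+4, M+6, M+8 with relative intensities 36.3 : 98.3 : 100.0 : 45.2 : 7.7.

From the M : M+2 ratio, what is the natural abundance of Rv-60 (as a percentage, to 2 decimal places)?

If p is the fraction of Rv that is Rv-58, then I(M+2)/I(M) = [C(4,1)·p^3·(1−p)] / p^4 = 4·(1−p)/p = 98.3/36.3 = 2.7080
(1−p)/p = 2.7080/4 = 0.6770  ⇒  p = 1/(1 + 0.6770) = 0.5963
Rv-58: 59.63%, Rv-60: 40.37%.

40.37%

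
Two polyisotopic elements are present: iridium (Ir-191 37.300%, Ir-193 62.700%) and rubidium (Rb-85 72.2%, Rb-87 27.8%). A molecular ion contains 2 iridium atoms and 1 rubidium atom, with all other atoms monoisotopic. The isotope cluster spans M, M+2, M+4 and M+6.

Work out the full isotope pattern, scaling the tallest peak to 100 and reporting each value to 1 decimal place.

Iridium pattern (n=2): 0.139129 : 0.467742 : 0.393129
Rubidium pattern (n=1): 0.7220 : 0.2780
Convolve the two distributions (both contribute in 2-u steps):
  M: 0.139129×0.7220 = 0.100451
  M+2: 0.139129×0.2780 + 0.467742×0.7220 = 0.376388
  M+4: 0.467742×0.2780 + 0.393129×0.7220 = 0.413871
  M+6: 0.393129×0.2780 = 0.109290
Scale to base peak (0.413871) = 100: 24.3 : 90.9 : 100.0 : 26.4

24.3 : 90.9 : 100.0 : 26.4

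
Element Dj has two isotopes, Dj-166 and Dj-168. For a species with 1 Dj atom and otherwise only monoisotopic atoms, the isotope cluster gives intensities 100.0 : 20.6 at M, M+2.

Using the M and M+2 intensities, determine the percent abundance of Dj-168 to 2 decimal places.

Let p = fractional abundance of Dj-166. I(M+2)/I(M) = [C(1,1)·p^0·(1−p)] / p^1 = 1·(1−p)/p = 20.6/100.0 = 0.2060
(1−p)/p = 0.2060/1 = 0.2060  ⇒  p = 1/(1 + 0.2060) = 0.8292
Dj-166: 82.92%, Dj-168: 17.08%.

17.08%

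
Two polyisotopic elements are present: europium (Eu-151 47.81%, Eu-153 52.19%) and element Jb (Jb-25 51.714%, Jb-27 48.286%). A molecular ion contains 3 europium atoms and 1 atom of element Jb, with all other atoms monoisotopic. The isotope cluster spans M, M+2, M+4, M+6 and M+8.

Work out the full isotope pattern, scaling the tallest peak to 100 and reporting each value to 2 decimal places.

15.08 : 63.45 : 100.00 : 69.94 : 18.31

Europium pattern (n=3): 0.10928391 : 0.3578871 : 0.39067407 : 0.14215492
Element Jb pattern (n=1): 0.51714 : 0.48286
Convolve the two distributions (both contribute in 2-u steps):
  M: 0.10928391×0.51714 = 0.056515
  M+2: 0.10928391×0.48286 + 0.3578871×0.51714 = 0.237847
  M+4: 0.3578871×0.48286 + 0.39067407×0.51714 = 0.374843
  M+6: 0.39067407×0.48286 + 0.14215492×0.51714 = 0.262155
  M+8: 0.14215492×0.48286 = 0.068641
Scale to base peak (0.374843) = 100: 15.08 : 63.45 : 100.00 : 69.94 : 18.31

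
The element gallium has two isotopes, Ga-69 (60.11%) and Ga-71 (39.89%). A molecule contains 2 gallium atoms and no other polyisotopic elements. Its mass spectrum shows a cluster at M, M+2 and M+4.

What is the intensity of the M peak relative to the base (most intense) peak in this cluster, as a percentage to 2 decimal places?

Term probabilities: M 0.3613, M+2 0.4796, M+4 0.1591. Base peak = M+2.
P(M+2) = C(2,1) × 0.6011^1 × 0.3989^1 = 2 × 0.6011 × 0.3989 = 0.479558 (base)
P(M) = C(2,0) × 0.6011^2 × 0.3989^0 = 1 × 0.36132121 × 1.0000 = 0.361321
Relative intensity = 0.361321 / 0.479558 × 100 = 75.34

75.34%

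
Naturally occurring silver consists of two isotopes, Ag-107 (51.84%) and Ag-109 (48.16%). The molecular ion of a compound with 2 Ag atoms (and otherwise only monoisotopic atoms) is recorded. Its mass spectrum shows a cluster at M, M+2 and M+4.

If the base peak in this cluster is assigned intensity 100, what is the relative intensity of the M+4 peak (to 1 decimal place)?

46.5

(0.5184 + 0.4816)^2 gives M 0.2687, M+2 0.4993, M+4 0.2319; the largest is M+2.
P(M+2) = C(2,1) × 0.5184^1 × 0.4816^1 = 2 × 0.5184 × 0.4816 = 0.499323 (base)
P(M+4) = C(2,2) × 0.5184^0 × 0.4816^2 = 1 × 1.0000 × 0.23193856 = 0.231939
Relative intensity = 0.231939 / 0.499323 × 100 = 46.5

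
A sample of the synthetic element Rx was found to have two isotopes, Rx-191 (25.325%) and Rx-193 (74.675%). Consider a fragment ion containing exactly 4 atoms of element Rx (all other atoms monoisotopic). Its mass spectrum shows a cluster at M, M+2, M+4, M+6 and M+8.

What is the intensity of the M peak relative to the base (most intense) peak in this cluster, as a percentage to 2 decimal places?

(0.25325 + 0.74675)^4 gives M 0.0041, M+2 0.0485, M+4 0.2146, M+6 0.4218, M+8 0.3110; the largest is M+6.
P(M+6) = C(4,3) × 0.25325^1 × 0.74675^3 = 4 × 0.25325 × 0.41641436 = 0.421828 (base)
P(M) = C(4,0) × 0.25325^4 × 0.74675^0 = 1 × 0.00411337 × 1.0000 = 0.004113
Relative intensity = 0.004113 / 0.421828 × 100 = 0.98

0.98%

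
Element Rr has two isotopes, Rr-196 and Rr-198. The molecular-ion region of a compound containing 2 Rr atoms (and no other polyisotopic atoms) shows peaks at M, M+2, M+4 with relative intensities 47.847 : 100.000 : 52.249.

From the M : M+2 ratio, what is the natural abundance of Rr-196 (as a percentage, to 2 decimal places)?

Write p for the Rr-196 fraction. I(M+2)/I(M) = [C(2,1)·p^1·(1−p)] / p^2 = 2·(1−p)/p = 100.000/47.847 = 2.0900
(1−p)/p = 2.0900/2 = 1.0450  ⇒  p = 1/(1 + 1.0450) = 0.4890
Rr-196: 48.90%, Rr-198: 51.10%.

48.90%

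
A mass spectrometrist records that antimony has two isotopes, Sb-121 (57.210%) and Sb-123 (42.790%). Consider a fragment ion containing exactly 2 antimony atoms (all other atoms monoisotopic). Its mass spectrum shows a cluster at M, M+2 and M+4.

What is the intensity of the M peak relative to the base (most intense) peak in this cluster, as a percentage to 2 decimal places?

66.85%

Binomial terms of (0.57210 + 0.42790)^2: M 0.3273, M+2 0.4896, M+4 0.1831 → M+2 is the base peak.
P(M+2) = C(2,1) × 0.57210^1 × 0.42790^1 = 2 × 0.5721 × 0.4279 = 0.489603 (base)
P(M) = C(2,0) × 0.57210^2 × 0.42790^0 = 1 × 0.32729841 × 1.0000 = 0.327298
Relative intensity = 0.327298 / 0.489603 × 100 = 66.85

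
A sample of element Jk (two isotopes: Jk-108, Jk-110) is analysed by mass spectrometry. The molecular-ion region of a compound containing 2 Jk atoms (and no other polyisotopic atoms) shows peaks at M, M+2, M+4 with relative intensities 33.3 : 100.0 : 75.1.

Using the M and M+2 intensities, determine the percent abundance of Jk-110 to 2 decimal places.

60.02%

If p is the fraction of Jk that is Jk-108, then I(M+2)/I(M) = [C(2,1)·p^1·(1−p)] / p^2 = 2·(1−p)/p = 100.0/33.3 = 3.0030
(1−p)/p = 3.0030/2 = 1.5015  ⇒  p = 1/(1 + 1.5015) = 0.3998
Jk-108: 39.98%, Jk-110: 60.02%.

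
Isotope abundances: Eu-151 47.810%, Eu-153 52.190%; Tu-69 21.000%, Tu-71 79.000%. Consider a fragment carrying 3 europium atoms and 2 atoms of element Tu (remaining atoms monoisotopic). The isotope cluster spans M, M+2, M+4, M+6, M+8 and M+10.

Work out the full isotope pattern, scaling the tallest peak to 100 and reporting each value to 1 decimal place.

Europium pattern (n=3): 0.10928391 : 0.3578871 : 0.39067407 : 0.14215492
Element Tu pattern (n=2): 0.0441 : 0.3318 : 0.6241
Convolve the two distributions (both contribute in 2-u steps):
  M: 0.10928391×0.0441 = 0.004819
  M+2: 0.10928391×0.3318 + 0.3578871×0.0441 = 0.052043
  M+4: 0.10928391×0.6241 + 0.3578871×0.3318 + 0.39067407×0.0441 = 0.204180
  M+6: 0.3578871×0.6241 + 0.39067407×0.3318 + 0.14215492×0.0441 = 0.359252
  M+8: 0.39067407×0.6241 + 0.14215492×0.3318 = 0.290987
  M+10: 0.14215492×0.6241 = 0.088719
Scale to base peak (0.359252) = 100: 1.3 : 14.5 : 56.8 : 100.0 : 81.0 : 24.7

1.3 : 14.5 : 56.8 : 100.0 : 81.0 : 24.7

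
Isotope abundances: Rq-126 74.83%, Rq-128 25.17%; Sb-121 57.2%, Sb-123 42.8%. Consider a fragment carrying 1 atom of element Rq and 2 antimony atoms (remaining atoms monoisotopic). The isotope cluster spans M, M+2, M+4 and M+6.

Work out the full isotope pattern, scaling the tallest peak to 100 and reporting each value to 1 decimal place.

Element Rq pattern (n=1): 0.7483 : 0.2517
Antimony pattern (n=2): 0.327184 : 0.489632 : 0.183184
Convolve the two distributions (both contribute in 2-u steps):
  M: 0.7483×0.327184 = 0.244832
  M+2: 0.7483×0.489632 + 0.2517×0.327184 = 0.448744
  M+4: 0.7483×0.183184 + 0.2517×0.489632 = 0.260317
  M+6: 0.2517×0.183184 = 0.046107
Scale to base peak (0.448744) = 100: 54.6 : 100.0 : 58.0 : 10.3

54.6 : 100.0 : 58.0 : 10.3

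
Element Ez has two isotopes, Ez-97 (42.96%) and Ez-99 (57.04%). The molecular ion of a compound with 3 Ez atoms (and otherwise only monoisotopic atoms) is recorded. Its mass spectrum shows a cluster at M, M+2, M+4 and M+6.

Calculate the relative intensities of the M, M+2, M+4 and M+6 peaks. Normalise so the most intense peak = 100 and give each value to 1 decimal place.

18.9 : 75.3 : 100.0 : 44.3

The 3 Ez atoms are independent, so intensities follow the terms of (0.4296 + 0.5704)^3.
P(M) = 0.4296^3 = 0.079285
P(M+2) = 3 × 0.4296^2 × 0.5704^1 = 0.315813
P(M+4) = 3 × 0.4296^1 × 0.5704^2 = 0.419319
P(M+6) = 0.5704^3 = 0.185583
The M+4 peak is largest (0.419319); scaling to 100 gives 18.9 : 75.3 : 100.0 : 44.3.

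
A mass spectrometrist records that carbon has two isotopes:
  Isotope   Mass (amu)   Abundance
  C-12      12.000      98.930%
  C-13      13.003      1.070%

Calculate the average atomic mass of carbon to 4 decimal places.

12.0107 amu

Weight each isotope mass by its fractional abundance: 0.98930 × 12.000 + 0.01070 × 13.003
= 11.87160 + 0.13913 = 12.01073 amu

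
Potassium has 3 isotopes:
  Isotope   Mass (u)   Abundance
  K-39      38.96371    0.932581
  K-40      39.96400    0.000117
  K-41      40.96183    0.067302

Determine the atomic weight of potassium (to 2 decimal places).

The abundance-weighted mean is 0.932581 × 38.96371 + 0.000117 × 39.96400 + 0.067302 × 40.96183
= 36.336816 + 0.004676 + 2.756813 = 39.098305 u

39.10 u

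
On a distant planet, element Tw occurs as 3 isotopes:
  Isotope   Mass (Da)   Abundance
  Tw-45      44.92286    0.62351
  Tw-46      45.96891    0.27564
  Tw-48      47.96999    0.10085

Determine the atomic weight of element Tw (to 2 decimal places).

Ar = Σ fᵢ·mᵢ = 0.62351 × 44.92286 + 0.27564 × 45.96891 + 0.10085 × 47.96999
= 28.009852 + 12.670870 + 4.837773 = 45.518495 Da

45.52 Da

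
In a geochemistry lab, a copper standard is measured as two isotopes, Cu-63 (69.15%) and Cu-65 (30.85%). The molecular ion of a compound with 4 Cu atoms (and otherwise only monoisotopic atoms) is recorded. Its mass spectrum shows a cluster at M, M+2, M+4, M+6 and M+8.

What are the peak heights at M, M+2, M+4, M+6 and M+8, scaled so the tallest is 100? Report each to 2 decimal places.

56.04 : 100.00 : 66.92 : 19.90 : 2.22

Each Cu atom is independently Cu-63 (p = 0.6915) or Cu-65 (q = 0.3085); the cluster is the binomial expansion (p + q)^4.
P(M) = 0.6915^4 = 0.228649
P(M+2) = 4 × 0.6915^3 × 0.3085^1 = 0.408030
P(M+4) = 6 × 0.6915^2 × 0.3085^2 = 0.273052
P(M+6) = 4 × 0.6915^1 × 0.3085^3 = 0.081212
P(M+8) = 0.3085^4 = 0.009058
The M+2 peak is largest (0.408030); scaling to 100 gives 56.04 : 100.00 : 66.92 : 19.90 : 2.22.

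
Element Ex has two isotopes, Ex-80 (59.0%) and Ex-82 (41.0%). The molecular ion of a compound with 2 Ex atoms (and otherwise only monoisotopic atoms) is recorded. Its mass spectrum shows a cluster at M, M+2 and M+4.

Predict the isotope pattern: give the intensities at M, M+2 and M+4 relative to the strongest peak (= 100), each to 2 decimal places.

The 2 Ex atoms are independent, so intensities follow the terms of (0.590 + 0.410)^2.
P(M) = 0.590^2 = 0.348100
P(M+2) = 2 × 0.590^1 × 0.410^1 = 0.483800
P(M+4) = 0.410^2 = 0.168100
The M+2 peak is largest (0.483800); scaling to 100 gives 71.95 : 100.00 : 34.75.

71.95 : 100.00 : 34.75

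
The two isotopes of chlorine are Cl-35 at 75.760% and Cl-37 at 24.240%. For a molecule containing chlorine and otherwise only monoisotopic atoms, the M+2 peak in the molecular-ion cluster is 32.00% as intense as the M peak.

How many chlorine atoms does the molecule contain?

1

With n Cl atoms, P(M+2)/P(M) = C(n,1)·p^(n−1)q / p^n = n·q/p = n · 0.24240/0.75760.
n = 0.3200 × 0.75760/0.24240 = 1.00 ≈ 1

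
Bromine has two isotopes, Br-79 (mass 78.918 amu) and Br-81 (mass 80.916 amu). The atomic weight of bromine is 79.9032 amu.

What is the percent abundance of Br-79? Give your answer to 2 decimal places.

50.69%

Let x be the fractional abundance of Br-79; then Br-81 has abundance 1 − x.
78.918·x + 80.916·(1 − x) = 79.9032
(78.918 − 80.916)·x = 79.9032 − 80.916
x = -1.0128 / -1.998 = 0.50691 → 50.69% Br-79, 49.31% Br-81.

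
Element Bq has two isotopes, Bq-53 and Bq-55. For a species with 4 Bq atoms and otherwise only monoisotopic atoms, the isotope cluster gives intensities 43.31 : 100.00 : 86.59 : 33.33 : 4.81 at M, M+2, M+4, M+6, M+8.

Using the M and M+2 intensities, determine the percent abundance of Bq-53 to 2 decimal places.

Write p for the Bq-53 fraction. I(M+2)/I(M) = [C(4,1)·p^3·(1−p)] / p^4 = 4·(1−p)/p = 100.00/43.31 = 2.3089
(1−p)/p = 2.3089/4 = 0.5772  ⇒  p = 1/(1 + 0.5772) = 0.6340
Bq-53: 63.40%, Bq-55: 36.60%.

63.40%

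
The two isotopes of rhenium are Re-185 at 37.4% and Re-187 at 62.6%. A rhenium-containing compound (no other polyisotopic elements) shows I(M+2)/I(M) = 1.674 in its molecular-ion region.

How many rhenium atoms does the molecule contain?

The M+2/M ratio from n Re atoms is n · q/p = n · 0.626/0.374.
n = 1.674 × 0.374/0.626 = 1.00 ≈ 1

1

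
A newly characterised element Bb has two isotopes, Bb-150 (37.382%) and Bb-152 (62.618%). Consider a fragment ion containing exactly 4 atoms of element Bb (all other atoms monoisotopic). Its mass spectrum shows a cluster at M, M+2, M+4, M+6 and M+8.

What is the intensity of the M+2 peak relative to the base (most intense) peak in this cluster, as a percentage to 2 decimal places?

Binomial terms of (0.37382 + 0.62618)^4: M 0.0195, M+2 0.1308, M+4 0.3288, M+6 0.3671, M+8 0.1537 → M+6 is the base peak.
P(M+6) = C(4,3) × 0.37382^1 × 0.62618^3 = 4 × 0.37382 × 0.24552605 = 0.367130 (base)
P(M+2) = C(4,1) × 0.37382^3 × 0.62618^1 = 4 × 0.05223813 × 0.62618 = 0.130842
Relative intensity = 0.130842 / 0.367130 × 100 = 35.64

35.64%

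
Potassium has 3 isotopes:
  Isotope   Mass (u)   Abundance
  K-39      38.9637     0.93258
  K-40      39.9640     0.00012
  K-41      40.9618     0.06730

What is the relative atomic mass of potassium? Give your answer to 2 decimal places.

Weight each isotope mass by its fractional abundance: 0.93258 × 38.9637 + 0.00012 × 39.9640 + 0.06730 × 40.9618
= 36.33677 + 0.00480 + 2.75673 = 39.09830 u

39.10 u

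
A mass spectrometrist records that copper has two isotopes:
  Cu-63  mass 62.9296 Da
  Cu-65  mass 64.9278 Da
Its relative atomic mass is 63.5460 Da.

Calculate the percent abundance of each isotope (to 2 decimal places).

Cu-63: 69.15%, Cu-65: 30.85%

Let x be the fractional abundance of Cu-63; then Cu-65 has abundance 1 − x.
62.9296·x + 64.9278·(1 − x) = 63.5460
(62.9296 − 64.9278)·x = 63.5460 − 64.9278
x = -1.3818 / -1.9982 = 0.69152 → 69.15% Cu-63, 30.85% Cu-65.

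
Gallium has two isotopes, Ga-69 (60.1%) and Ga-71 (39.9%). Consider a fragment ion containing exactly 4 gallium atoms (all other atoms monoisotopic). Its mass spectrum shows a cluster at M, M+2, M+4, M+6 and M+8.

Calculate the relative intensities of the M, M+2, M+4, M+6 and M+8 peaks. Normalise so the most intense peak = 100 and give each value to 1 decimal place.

37.7 : 100.0 : 99.6 : 44.1 : 7.3

Expanding (0.601 + 0.399)^4:
P(M) = 0.601^4 = 0.130466
P(M+2) = 4 × 0.601^3 × 0.399^1 = 0.346463
P(M+4) = 6 × 0.601^2 × 0.399^2 = 0.345021
P(M+6) = 4 × 0.601^1 × 0.399^3 = 0.152705
P(M+8) = 0.399^4 = 0.025345
The M+2 peak is largest (0.346463); scaling to 100 gives 37.7 : 100.0 : 99.6 : 44.1 : 7.3.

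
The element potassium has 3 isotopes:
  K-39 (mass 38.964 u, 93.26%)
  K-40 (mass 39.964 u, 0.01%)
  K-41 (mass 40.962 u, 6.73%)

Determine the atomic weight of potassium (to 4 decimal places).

Weight each isotope mass by its fractional abundance: 0.9326 × 38.964 + 0.0001 × 39.964 + 0.0673 × 40.962
= 36.33783 + 0.00400 + 2.75674 = 39.09857 u

39.0986 u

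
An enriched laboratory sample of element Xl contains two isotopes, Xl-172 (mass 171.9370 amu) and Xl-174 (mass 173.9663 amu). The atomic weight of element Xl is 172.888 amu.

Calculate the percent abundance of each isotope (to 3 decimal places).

With x = fraction of Xl-172 (so Xl-174 is 1 − x):
171.9370·x + 173.9663·(1 − x) = 172.888
(171.9370 − 173.9663)·x = 172.888 − 173.9663
x = -1.0783 / -2.0293 = 0.53137 → 53.137% Xl-172, 46.863% Xl-174.

Xl-172: 53.137%, Xl-174: 46.863%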